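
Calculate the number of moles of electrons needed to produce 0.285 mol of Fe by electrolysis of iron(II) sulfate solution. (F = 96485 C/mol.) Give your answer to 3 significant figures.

Fe²⁺ + 2e⁻ → Fe, so n(e⁻) = 2 × 0.285 = 0.5700 mol

0.570 mol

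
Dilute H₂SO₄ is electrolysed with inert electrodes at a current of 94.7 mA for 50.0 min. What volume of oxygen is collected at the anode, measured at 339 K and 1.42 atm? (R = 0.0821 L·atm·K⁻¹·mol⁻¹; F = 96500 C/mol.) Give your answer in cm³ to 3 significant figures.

14.4 cm³

Q = 0.0947 A × 3000 s = 284.1 C
Moles of electrons = 284.1 / 96500 = 0.002944 mol
2H₂O → O₂ + 4H⁺ + 4e⁻, so n(O₂) = 0.002944 / 4 = 7.360×10^-4 mol
V = nRT/P = 7.360×10^-4 × 0.0821 × 339 / 1.42 = 0.01443 L
= 14.4 cm³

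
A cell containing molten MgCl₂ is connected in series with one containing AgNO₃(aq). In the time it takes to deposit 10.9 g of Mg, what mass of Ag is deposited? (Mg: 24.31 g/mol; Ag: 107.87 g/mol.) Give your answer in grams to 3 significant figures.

96.7 g

n(Mg) = 10.9 / 24.31 = 0.4484 mol
Mg²⁺ + 2e⁻ → Mg, so n(e⁻) = 2 × 0.4484 = 0.8968 mol
In series, the same 0.8968 mol of electrons flows through the second cell.
Ag⁺ + e⁻ → Ag, so n(Ag) = 0.8968 mol
m(Ag) = 0.8968 × 107.87 = 96.7 g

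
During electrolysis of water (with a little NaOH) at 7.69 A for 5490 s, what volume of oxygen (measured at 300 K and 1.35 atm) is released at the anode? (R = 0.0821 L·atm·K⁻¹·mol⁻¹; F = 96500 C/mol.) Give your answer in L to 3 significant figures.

Charge passed = 7.69 × 5490 = 42220 C
n(e⁻) = 42220 / 96500 = 0.4375 mol
2H₂O → O₂ + 4H⁺ + 4e⁻, so n(O₂) = 0.4375 / 4 = 0.1094 mol
V = nRT/P = 0.1094 × 0.0821 × 300 / 1.35 = 1.996 L

2.00 L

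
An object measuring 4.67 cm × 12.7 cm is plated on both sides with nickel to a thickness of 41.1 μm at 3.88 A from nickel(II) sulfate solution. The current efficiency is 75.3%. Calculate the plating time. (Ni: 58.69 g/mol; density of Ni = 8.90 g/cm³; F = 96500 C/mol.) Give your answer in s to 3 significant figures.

4880 s

Plated area = 2 × 4.67 × 12.7 = 118.6 cm²
Volume = 118.6 × 41.1×10⁻⁴ cm = 0.4874 cm³
m(Ni) = 0.4874 × 8.90 = 4.338 g
n(Ni) = 4.338 / 58.69 = 0.07391 mol; n(e⁻) = 2 × 0.07391 = 0.1478 mol
Q = 0.1478 × 96500 / 0.753 = 18940 C
t = 18940 / 3.88 = 4881 s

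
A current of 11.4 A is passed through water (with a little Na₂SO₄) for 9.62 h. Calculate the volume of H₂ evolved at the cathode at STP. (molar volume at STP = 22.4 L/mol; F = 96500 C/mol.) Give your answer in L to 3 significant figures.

Q = 11.4 A × 34632 s = 3.948×10^5 C
n(e⁻) = 3.948×10^5 / 96500 = 4.091 mol
2H⁺ + 2e⁻ → H₂, so n(H₂) = 4.091 / 2 = 2.046 mol
V = 2.046 × 22.4 = 45.83 L

45.8 L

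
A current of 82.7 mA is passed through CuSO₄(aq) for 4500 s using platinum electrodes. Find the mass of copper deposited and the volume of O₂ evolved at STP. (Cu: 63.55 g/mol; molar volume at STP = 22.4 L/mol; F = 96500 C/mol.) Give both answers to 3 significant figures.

Q = 0.0827 × 4500 = 372.2 C; n(e⁻) = 372.2 / 96500 = 0.003857 mol
Cathode: Cu²⁺ + 2e⁻ → Cu → n(Cu) = 0.003857/2 = 0.001929 mol → 0.123 g
Anode: 2H₂O → O₂ + 4H⁺ + 4e⁻ → n(O₂) = 0.003857/4 = 9.643×10^-4 mol → 0.0216 L

0.123 g Cu; 0.0216 L O₂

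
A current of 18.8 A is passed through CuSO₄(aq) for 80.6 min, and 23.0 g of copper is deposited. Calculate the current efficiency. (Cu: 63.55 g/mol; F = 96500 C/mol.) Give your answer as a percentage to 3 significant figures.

Q = 18.8 × 4836 = 90920 C
n(e⁻) = 90920 / 96500 = 0.9422 mol
Cu²⁺ + 2e⁻ → Cu, so theoretical n(Cu) = 0.4711 mol → 29.94 g
Efficiency = 23.0 / 29.94 = 0.7682 = 76.8%

76.8%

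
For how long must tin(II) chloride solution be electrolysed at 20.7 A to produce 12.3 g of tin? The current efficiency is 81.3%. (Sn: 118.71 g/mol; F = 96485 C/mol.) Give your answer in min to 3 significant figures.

19.8 min

n(Sn) = 12.3 / 118.71 = 0.1036 mol
Sn²⁺ + 2e⁻ → Sn, so n(e⁻) = 2 × 0.1036 = 0.2072 mol
Q = 0.2072 × 96485 / 0.813 = 24590 C
t = Q / I = 24590 / 20.7 = 1188 s = 19.8 min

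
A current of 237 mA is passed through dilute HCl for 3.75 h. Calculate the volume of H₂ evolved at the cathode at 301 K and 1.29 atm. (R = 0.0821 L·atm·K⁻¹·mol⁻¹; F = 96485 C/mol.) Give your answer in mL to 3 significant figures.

Charge passed = 0.237 × 13500 = 3200 C
n(e⁻) = Q/F = 3200/96485 = 0.03317 mol
2H⁺ + 2e⁻ → H₂, so n(H₂) = 0.03317 / 2 = 0.01659 mol
V = nRT/P = 0.01659 × 0.0821 × 301 / 1.29 = 0.3178 L
= 318 mL

318 mL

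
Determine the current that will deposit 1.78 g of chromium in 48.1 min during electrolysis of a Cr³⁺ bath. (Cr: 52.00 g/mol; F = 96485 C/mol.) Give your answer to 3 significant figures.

3.43 A

n(Cr) = 1.78 / 52.00 = 0.03423 mol
Cr³⁺ + 3e⁻ → Cr, so n(e⁻) = 3 × 0.03423 = 0.1027 mol
Q = 0.1027 × 96485 = 9909 C
I = Q / t = 9909 / 2886 s = 3.43 A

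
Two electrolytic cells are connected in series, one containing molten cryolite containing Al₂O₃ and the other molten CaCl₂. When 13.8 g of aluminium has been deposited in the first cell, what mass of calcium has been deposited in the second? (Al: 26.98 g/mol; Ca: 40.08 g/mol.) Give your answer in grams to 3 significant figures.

n(Al) = 13.8 / 26.98 = 0.5115 mol
Al³⁺ + 3e⁻ → Al, so n(e⁻) = 3 × 0.5115 = 1.535 mol
Since the cells are in series, n(e⁻) in the Ca cell is also 1.535 mol.
Ca²⁺ + 2e⁻ → Ca, so n(Ca) = 1.535 / 2 = 0.7675 mol
m(Ca) = 0.7675 × 40.08 = 30.8 g

30.8 g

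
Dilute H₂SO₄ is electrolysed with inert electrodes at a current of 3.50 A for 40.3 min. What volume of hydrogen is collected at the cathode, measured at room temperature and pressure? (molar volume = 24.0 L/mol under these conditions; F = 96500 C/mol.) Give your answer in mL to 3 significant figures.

Q = 3.50 A × 2418 s = 8463 C
n(e⁻) = Q/F = 8463/96500 = 0.08770 mol
2H⁺ + 2e⁻ → H₂, so n(H₂) = 0.08770 / 2 = 0.04385 mol
V = 0.04385 × 24.0 = 1.052 L
= 1050 mL

1050 mL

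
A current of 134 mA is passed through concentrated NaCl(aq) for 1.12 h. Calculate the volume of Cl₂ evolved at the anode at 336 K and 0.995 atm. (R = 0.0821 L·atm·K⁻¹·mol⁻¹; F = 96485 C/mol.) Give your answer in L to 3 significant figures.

Q = 0.134 A × 4032 s = 540.3 C
n(e⁻) = 540.3 / 96485 = 0.005600 mol
2Cl⁻ → Cl₂ + 2e⁻, so n(Cl₂) = 0.005600 / 2 = 0.002800 mol
V = nRT/P = 0.002800 × 0.0821 × 336 / 0.995 = 0.07763 L

0.0776 L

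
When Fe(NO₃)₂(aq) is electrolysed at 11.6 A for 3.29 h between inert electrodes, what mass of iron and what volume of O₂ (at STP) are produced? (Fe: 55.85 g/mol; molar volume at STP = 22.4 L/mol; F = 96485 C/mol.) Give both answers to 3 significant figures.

Q = 11.6 × 11844 = 1.374×10^5 C; n(e⁻) = 1.374×10^5 / 96485 = 1.424 mol
Cathode: Fe²⁺ + 2e⁻ → Fe → n(Fe) = 1.424/2 = 0.7120 mol → 39.8 g
Anode: 2H₂O → O₂ + 4H⁺ + 4e⁻ → n(O₂) = 1.424/4 = 0.3560 mol → 7.97 L

39.8 g Fe; 7.97 L O₂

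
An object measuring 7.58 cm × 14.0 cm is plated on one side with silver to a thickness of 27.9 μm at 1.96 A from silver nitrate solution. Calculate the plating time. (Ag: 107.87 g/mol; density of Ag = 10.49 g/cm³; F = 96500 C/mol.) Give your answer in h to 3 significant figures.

0.394 h

Plated area = 7.58 × 14.0 = 106.1 cm²
Volume = 106.1 × 27.9×10⁻⁴ cm = 0.2960 cm³
m(Ag) = 0.2960 × 10.49 = 3.105 g
n(Ag) = 3.105 / 107.87 = 0.02878 mol; n(e⁻) = 0.02878 mol
Q = 0.02878 × 96500 = 2777 C
t = 2777 / 1.96 = 1417 s = 0.394 h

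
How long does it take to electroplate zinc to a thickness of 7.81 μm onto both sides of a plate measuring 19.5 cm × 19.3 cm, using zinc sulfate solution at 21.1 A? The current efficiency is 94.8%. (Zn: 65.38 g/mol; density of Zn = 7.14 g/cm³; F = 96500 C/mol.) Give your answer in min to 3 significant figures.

10.3 min

Plated area = 2 × 19.5 × 19.3 = 752.7 cm²
Volume = 752.7 × 7.81×10⁻⁴ cm = 0.5879 cm³
m(Zn) = 0.5879 × 7.14 = 4.198 g
n(Zn) = 4.198 / 65.38 = 0.06421 mol; n(e⁻) = 2 × 0.06421 = 0.1284 mol
Q = 0.1284 × 96500 / 0.948 = 13070 C
t = 13070 / 21.1 = 619.4 s = 10.3 min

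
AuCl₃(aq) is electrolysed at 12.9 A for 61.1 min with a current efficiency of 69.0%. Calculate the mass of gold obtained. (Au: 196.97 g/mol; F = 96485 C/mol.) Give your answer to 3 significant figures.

22.2 g

Q = 12.9 × 3666 = 47290 C
n(e⁻) = 47290 / 96485 = 0.4901 mol
Au³⁺ + 3e⁻ → Au, so theoretical m(Au) = 0.1634 × 196.97 = 32.18 g
Actual mass = 69.0% × 32.18 = 22.2 g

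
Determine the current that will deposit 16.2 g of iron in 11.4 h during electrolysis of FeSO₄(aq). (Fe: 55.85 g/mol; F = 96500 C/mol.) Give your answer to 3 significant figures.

1.36 A

n(Fe) = 16.2 / 55.85 = 0.2901 mol
Fe²⁺ + 2e⁻ → Fe, so n(e⁻) = 2 × 0.2901 = 0.5802 mol
Q = 0.5802 × 96500 = 55990 C
I = Q / t = 55990 / 41040 s = 1.36 A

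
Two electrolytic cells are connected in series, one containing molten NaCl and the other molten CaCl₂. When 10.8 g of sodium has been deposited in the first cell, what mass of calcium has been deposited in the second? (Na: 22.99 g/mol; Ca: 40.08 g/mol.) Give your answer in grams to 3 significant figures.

n(Na) = 10.8 / 22.99 = 0.4698 mol
Na⁺ + e⁻ → Na, so n(e⁻) = 0.4698 mol
The cells are in series, so the same charge (and hence the same n(e⁻) = 0.4698 mol) passes through both.
Ca²⁺ + 2e⁻ → Ca, so n(Ca) = 0.4698 / 2 = 0.2349 mol
m(Ca) = 0.2349 × 40.08 = 9.41 g

9.41 g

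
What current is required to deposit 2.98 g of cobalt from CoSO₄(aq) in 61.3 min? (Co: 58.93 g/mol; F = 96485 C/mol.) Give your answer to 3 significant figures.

n(Co) = 2.98 / 58.93 = 0.05057 mol
Co²⁺ + 2e⁻ → Co, so n(e⁻) = 2 × 0.05057 = 0.1011 mol
Q = 0.1011 × 96485 = 9755 C
I = Q / t = 9755 / 3678 s = 2.65 A

2.65 A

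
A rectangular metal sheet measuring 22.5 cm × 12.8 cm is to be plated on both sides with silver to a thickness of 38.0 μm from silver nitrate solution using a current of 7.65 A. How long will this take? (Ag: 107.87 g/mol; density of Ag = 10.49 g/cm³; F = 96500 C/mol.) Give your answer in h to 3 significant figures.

0.746 h

Plated area = 2 × 22.5 × 12.8 = 576.0 cm²
Volume = 576.0 × 38.0×10⁻⁴ cm = 2.189 cm³
m(Ag) = 2.189 × 10.49 = 22.96 g
n(Ag) = 22.96 / 107.87 = 0.2128 mol; n(e⁻) = 0.2128 mol
Q = 0.2128 × 96500 = 20540 C
t = 20540 / 7.65 = 2685 s = 0.746 h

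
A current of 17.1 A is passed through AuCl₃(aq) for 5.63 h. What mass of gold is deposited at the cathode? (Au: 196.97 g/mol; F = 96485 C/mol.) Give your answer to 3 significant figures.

Q = 17.1 A × 20268 s = 3.466×10^5 C
n(e⁻) = Q/F = 3.466×10^5/96485 = 3.592 mol
Au³⁺ + 3e⁻ → Au, so n(Au) = 3.592 / 3 = 1.197 mol
m = 1.197 × 196.97 = 236 g

236 g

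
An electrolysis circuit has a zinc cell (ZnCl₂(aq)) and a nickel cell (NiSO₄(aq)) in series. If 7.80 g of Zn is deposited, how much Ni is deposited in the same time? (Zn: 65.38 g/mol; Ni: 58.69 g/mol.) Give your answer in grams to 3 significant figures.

7.00 g

n(Zn) = 7.80 / 65.38 = 0.1193 mol
Zn²⁺ + 2e⁻ → Zn, so n(e⁻) = 2 × 0.1193 = 0.2386 mol
Since the cells are in series, n(e⁻) in the Ni cell is also 0.2386 mol.
Ni²⁺ + 2e⁻ → Ni, so n(Ni) = 0.2386 / 2 = 0.1193 mol
m(Ni) = 0.1193 × 58.69 = 7.00 g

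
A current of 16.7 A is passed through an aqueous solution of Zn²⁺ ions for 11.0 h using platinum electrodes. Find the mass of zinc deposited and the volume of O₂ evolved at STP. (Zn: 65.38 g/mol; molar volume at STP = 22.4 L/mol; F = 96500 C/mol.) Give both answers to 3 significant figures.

Q = 16.7 × 39600 = 6.613×10^5 C; n(e⁻) = 6.613×10^5 / 96500 = 6.853 mol
Cathode: Zn²⁺ + 2e⁻ → Zn → n(Zn) = 6.853/2 = 3.427 mol → 224 g
Anode: 2H₂O → O₂ + 4H⁺ + 4e⁻ → n(O₂) = 6.853/4 = 1.713 mol → 38.4 L

224 g Zn; 38.4 L O₂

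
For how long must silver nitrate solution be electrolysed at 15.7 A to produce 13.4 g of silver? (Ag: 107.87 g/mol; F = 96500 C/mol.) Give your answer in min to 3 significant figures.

n(Ag) = 13.4 / 107.87 = 0.1242 mol
Ag⁺ + e⁻ → Ag, so n(e⁻) = 0.1242 mol
Q = 0.1242 × 96500 = 11990 C
t = Q / I = 11990 / 15.7 = 763.7 s = 12.7 min

12.7 min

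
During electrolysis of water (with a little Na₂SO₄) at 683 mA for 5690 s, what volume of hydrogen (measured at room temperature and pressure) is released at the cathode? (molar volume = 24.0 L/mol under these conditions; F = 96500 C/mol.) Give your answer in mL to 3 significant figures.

483 mL

Charge passed = 0.683 × 5690 = 3886 C
Moles of electrons = 3886 / 96500 = 0.04027 mol
2H⁺ + 2e⁻ → H₂, so n(H₂) = 0.04027 / 2 = 0.02014 mol
V = 0.02014 × 24.0 = 0.4834 L
= 483 mL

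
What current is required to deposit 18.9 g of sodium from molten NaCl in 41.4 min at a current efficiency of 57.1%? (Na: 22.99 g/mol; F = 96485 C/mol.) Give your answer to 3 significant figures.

55.9 A

n(Na) = 18.9 / 22.99 = 0.8221 mol
Na⁺ + e⁻ → Na, so n(e⁻) = 0.8221 mol
Q = 0.8221 × 96485 / 0.571 = 1.389×10^5 C
I = Q / t = 1.389×10^5 / 2484 s = 55.9 A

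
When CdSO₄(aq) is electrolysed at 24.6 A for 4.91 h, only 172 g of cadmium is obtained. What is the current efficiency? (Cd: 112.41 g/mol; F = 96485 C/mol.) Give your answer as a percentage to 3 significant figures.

Q = 24.6 × 17676 = 4.348×10^5 C
n(e⁻) = 4.348×10^5 / 96485 = 4.506 mol
Cd²⁺ + 2e⁻ → Cd, so theoretical n(Cd) = 2.253 mol → 253.3 g
Efficiency = 172 / 253.3 = 0.6790 = 67.9%

67.9%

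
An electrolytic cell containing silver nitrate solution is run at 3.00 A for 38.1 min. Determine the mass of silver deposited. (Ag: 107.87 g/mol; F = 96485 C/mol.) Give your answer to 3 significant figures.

Q = It = 3.00 × 2286 = 6858 C
n(e⁻) = 6858 / 96485 = 0.07108 mol
Ag⁺ + e⁻ → Ag, so n(Ag) = 0.07108 mol
m = 0.07108 × 107.87 = 7.67 g

7.67 g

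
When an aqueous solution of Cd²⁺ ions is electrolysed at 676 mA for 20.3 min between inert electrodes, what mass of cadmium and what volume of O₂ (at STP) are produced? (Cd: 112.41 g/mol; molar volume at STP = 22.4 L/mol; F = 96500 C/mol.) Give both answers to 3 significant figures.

0.480 g Cd; 0.0478 L O₂

Q = 0.676 × 1218 = 823.4 C; n(e⁻) = 823.4 / 96500 = 0.008533 mol
Cathode: Cd²⁺ + 2e⁻ → Cd → n(Cd) = 0.008533/2 = 0.004267 mol → 0.480 g
Anode: 2H₂O → O₂ + 4H⁺ + 4e⁻ → n(O₂) = 0.008533/4 = 0.002133 mol → 0.0478 L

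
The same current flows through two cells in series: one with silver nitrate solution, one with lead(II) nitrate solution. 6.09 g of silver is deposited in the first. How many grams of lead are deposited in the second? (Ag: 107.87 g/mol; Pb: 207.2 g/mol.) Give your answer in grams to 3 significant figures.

5.85 g

n(Ag) = 6.09 / 107.87 = 0.05646 mol
Ag⁺ + e⁻ → Ag, so n(e⁻) = 0.05646 mol
Since the cells are in series, n(e⁻) in the Pb cell is also 0.05646 mol.
Pb²⁺ + 2e⁻ → Pb, so n(Pb) = 0.05646 / 2 = 0.02823 mol
m(Pb) = 0.02823 × 207.2 = 5.85 g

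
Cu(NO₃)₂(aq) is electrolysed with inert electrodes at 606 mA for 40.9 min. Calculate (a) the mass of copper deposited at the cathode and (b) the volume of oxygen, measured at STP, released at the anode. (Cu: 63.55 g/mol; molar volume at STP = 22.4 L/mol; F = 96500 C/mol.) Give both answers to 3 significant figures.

Q = 0.606 × 2454 = 1487 C; n(e⁻) = 1487 / 96500 = 0.01541 mol
Cathode: Cu²⁺ + 2e⁻ → Cu → n(Cu) = 0.01541/2 = 0.007705 mol → 0.490 g
Anode: 2H₂O → O₂ + 4H⁺ + 4e⁻ → n(O₂) = 0.01541/4 = 0.003853 mol → 0.0863 L

0.490 g Cu; 0.0863 L O₂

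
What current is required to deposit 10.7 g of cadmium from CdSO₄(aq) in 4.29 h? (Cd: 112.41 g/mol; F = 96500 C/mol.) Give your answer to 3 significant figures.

1.19 A

n(Cd) = 10.7 / 112.41 = 0.09519 mol
Cd²⁺ + 2e⁻ → Cd, so n(e⁻) = 2 × 0.09519 = 0.1904 mol
Q = 0.1904 × 96500 = 18370 C
I = Q / t = 18370 / 15444 s = 1.19 A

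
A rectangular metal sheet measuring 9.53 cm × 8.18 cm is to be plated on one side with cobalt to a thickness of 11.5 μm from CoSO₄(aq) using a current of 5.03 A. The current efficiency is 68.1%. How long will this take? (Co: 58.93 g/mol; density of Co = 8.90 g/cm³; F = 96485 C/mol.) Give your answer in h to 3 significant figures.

0.212 h

Plated area = 9.53 × 8.18 = 77.96 cm²
Volume = 77.96 × 11.5×10⁻⁴ cm = 0.08965 cm³
m(Co) = 0.08965 × 8.90 = 0.7979 g
n(Co) = 0.7979 / 58.93 = 0.01354 mol; n(e⁻) = 2 × 0.01354 = 0.02708 mol
Q = 0.02708 × 96485 / 0.681 = 3837 C
t = 3837 / 5.03 = 762.8 s = 0.212 h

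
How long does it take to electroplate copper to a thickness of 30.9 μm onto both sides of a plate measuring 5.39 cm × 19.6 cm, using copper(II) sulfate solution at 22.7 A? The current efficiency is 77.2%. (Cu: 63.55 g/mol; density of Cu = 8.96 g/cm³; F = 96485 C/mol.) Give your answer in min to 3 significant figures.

16.9 min

Plated area = 2 × 5.39 × 19.6 = 211.3 cm²
Volume = 211.3 × 30.9×10⁻⁴ cm = 0.6529 cm³
m(Cu) = 0.6529 × 8.96 = 5.850 g
n(Cu) = 5.850 / 63.55 = 0.09205 mol; n(e⁻) = 2 × 0.09205 = 0.1841 mol
Q = 0.1841 × 96485 / 0.772 = 23010 C
t = 23010 / 22.7 = 1014 s = 16.9 min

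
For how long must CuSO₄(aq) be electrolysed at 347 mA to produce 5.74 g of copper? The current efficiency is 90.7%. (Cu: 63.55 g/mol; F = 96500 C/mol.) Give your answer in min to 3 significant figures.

n(Cu) = 5.74 / 63.55 = 0.09032 mol
Cu²⁺ + 2e⁻ → Cu, so n(e⁻) = 2 × 0.09032 = 0.1806 mol
Q = 0.1806 × 96500 / 0.907 = 19210 C
t = Q / I = 19210 / 0.347 = 55360 s = 923 min

923 min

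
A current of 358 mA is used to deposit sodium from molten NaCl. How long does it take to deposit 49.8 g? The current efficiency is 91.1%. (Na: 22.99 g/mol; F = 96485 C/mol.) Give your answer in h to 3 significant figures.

178 h

n(Na) = 49.8 / 22.99 = 2.166 mol
Na⁺ + e⁻ → Na, so n(e⁻) = 2.166 mol
Q = 2.166 × 96485 / 0.911 = 2.294×10^5 C
t = Q / I = 2.294×10^5 / 0.358 = 6.408×10^5 s = 178 h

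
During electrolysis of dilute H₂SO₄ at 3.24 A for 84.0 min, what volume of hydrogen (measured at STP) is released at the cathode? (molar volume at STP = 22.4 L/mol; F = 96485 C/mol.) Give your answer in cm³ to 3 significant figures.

1900 cm³

Q = 3.24 A × 5040 s = 16330 C
n(e⁻) = Q/F = 16330/96485 = 0.1692 mol
2H⁺ + 2e⁻ → H₂, so n(H₂) = 0.1692 / 2 = 0.08460 mol
V = 0.08460 × 22.4 = 1.895 L
= 1900 cm³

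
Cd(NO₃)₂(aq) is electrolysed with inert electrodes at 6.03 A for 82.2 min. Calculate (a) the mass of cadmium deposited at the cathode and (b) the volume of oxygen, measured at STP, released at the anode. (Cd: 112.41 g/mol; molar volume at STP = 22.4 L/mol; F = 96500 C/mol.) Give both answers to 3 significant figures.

17.3 g Cd; 1.73 L O₂

Q = 6.03 × 4932 = 29740 C; n(e⁻) = 29740 / 96500 = 0.3082 mol
Cathode: Cd²⁺ + 2e⁻ → Cd → n(Cd) = 0.3082/2 = 0.1541 mol → 17.3 g
Anode: 2H₂O → O₂ + 4H⁺ + 4e⁻ → n(O₂) = 0.3082/4 = 0.07705 mol → 1.73 L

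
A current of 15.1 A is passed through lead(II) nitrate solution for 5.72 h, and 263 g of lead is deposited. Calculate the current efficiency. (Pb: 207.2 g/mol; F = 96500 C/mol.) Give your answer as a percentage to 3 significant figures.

78.8%

Q = 15.1 × 20592 = 3.109×10^5 C
n(e⁻) = 3.109×10^5 / 96500 = 3.222 mol
Pb²⁺ + 2e⁻ → Pb, so theoretical n(Pb) = 1.611 mol → 333.8 g
Efficiency = 263 / 333.8 = 0.7879 = 78.8%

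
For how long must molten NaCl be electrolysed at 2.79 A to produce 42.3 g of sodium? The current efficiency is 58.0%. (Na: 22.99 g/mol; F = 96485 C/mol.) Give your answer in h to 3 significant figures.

n(Na) = 42.3 / 22.99 = 1.840 mol
Na⁺ + e⁻ → Na, so n(e⁻) = 1.840 mol
Q = 1.840 × 96485 / 0.580 = 3.061×10^5 C
t = Q / I = 3.061×10^5 / 2.79 = 1.097×10^5 s = 30.5 h

30.5 h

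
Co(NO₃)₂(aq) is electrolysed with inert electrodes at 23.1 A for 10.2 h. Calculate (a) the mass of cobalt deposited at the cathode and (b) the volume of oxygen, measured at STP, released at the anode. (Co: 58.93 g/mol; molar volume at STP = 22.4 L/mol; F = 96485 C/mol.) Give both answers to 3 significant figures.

259 g Co; 49.2 L O₂

Q = 23.1 × 36720 = 8.482×10^5 C; n(e⁻) = 8.482×10^5 / 96485 = 8.791 mol
Cathode: Co²⁺ + 2e⁻ → Co → n(Co) = 8.791/2 = 4.396 mol → 259 g
Anode: 2H₂O → O₂ + 4H⁺ + 4e⁻ → n(O₂) = 8.791/4 = 2.198 mol → 49.2 L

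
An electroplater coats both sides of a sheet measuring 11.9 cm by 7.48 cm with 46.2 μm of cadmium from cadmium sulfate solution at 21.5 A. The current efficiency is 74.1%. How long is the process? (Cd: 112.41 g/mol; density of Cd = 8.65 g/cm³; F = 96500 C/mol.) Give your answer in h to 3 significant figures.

0.213 h

Plated area = 2 × 11.9 × 7.48 = 178.0 cm²
Volume = 178.0 × 46.2×10⁻⁴ cm = 0.8224 cm³
m(Cd) = 0.8224 × 8.65 = 7.114 g
n(Cd) = 7.114 / 112.41 = 0.06329 mol; n(e⁻) = 2 × 0.06329 = 0.1266 mol
Q = 0.1266 × 96500 / 0.741 = 16490 C
t = 16490 / 21.5 = 767.0 s = 0.213 h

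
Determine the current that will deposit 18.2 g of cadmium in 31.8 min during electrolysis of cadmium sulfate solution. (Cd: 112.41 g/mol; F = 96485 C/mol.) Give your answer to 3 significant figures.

16.4 A

n(Cd) = 18.2 / 112.41 = 0.1619 mol
Cd²⁺ + 2e⁻ → Cd, so n(e⁻) = 2 × 0.1619 = 0.3238 mol
Q = 0.3238 × 96485 = 31240 C
I = Q / t = 31240 / 1908 s = 16.4 A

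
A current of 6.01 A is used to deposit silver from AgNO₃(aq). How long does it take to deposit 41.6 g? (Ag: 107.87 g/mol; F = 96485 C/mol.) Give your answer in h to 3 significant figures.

1.72 h

n(Ag) = 41.6 / 107.87 = 0.3856 mol
Ag⁺ + e⁻ → Ag, so n(e⁻) = 0.3856 mol
Q = 0.3856 × 96485 = 37200 C
t = Q / I = 37200 / 6.01 = 6190 s = 1.72 h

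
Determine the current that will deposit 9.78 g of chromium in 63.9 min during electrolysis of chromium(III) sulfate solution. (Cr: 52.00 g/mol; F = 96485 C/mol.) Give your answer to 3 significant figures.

n(Cr) = 9.78 / 52.00 = 0.1881 mol
Cr³⁺ + 3e⁻ → Cr, so n(e⁻) = 3 × 0.1881 = 0.5643 mol
Q = 0.5643 × 96485 = 54450 C
I = Q / t = 54450 / 3834 s = 14.2 A

14.2 A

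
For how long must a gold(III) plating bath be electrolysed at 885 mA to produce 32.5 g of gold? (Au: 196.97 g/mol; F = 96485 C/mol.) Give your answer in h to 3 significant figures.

n(Au) = 32.5 / 196.97 = 0.1650 mol
Au³⁺ + 3e⁻ → Au, so n(e⁻) = 3 × 0.1650 = 0.4950 mol
Q = 0.4950 × 96485 = 47760 C
t = Q / I = 47760 / 0.885 = 53970 s = 15.0 h

15.0 h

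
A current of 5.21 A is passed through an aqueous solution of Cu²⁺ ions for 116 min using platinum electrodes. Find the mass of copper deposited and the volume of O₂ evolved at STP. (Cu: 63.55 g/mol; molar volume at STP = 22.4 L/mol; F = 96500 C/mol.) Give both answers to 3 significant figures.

Q = 5.21 × 6960 = 36260 C; n(e⁻) = 36260 / 96500 = 0.3758 mol
Cathode: Cu²⁺ + 2e⁻ → Cu → n(Cu) = 0.3758/2 = 0.1879 mol → 11.9 g
Anode: 2H₂O → O₂ + 4H⁺ + 4e⁻ → n(O₂) = 0.3758/4 = 0.09395 mol → 2.10 L

11.9 g Cu; 2.10 L O₂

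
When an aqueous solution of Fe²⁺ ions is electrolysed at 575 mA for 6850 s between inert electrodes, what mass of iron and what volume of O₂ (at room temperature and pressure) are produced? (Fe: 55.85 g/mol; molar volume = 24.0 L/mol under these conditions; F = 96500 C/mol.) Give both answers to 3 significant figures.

Q = 0.575 × 6850 = 3939 C; n(e⁻) = 3939 / 96500 = 0.04082 mol
Cathode: Fe²⁺ + 2e⁻ → Fe → n(Fe) = 0.04082/2 = 0.02041 mol → 1.14 g
Anode: 2H₂O → O₂ + 4H⁺ + 4e⁻ → n(O₂) = 0.04082/4 = 0.01021 mol → 0.245 L

1.14 g Fe; 0.245 L O₂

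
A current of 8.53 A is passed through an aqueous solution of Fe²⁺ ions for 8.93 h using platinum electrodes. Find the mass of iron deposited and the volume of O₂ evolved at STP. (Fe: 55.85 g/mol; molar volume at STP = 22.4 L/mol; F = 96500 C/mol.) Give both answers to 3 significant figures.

Q = 8.53 × 32148 = 2.742×10^5 C; n(e⁻) = 2.742×10^5 / 96500 = 2.841 mol
Cathode: Fe²⁺ + 2e⁻ → Fe → n(Fe) = 2.841/2 = 1.421 mol → 79.4 g
Anode: 2H₂O → O₂ + 4H⁺ + 4e⁻ → n(O₂) = 2.841/4 = 0.7103 mol → 15.9 L

79.4 g Fe; 15.9 L O₂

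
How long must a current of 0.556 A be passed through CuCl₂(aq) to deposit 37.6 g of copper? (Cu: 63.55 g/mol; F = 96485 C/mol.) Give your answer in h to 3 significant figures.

57.0 h

n(Cu) = 37.6 / 63.55 = 0.5917 mol
Cu²⁺ + 2e⁻ → Cu, so n(e⁻) = 2 × 0.5917 = 1.183 mol
Q = 1.183 × 96485 = 1.141×10^5 C
t = Q / I = 1.141×10^5 / 0.556 = 2.052×10^5 s = 57.0 h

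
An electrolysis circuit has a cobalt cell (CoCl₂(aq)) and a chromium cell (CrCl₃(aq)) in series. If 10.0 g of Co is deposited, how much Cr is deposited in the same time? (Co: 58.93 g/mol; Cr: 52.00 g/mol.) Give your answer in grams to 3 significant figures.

n(Co) = 10.0 / 58.93 = 0.1697 mol
Co²⁺ + 2e⁻ → Co, so n(e⁻) = 2 × 0.1697 = 0.3394 mol
Since the cells are in series, n(e⁻) in the Cr cell is also 0.3394 mol.
Cr³⁺ + 3e⁻ → Cr, so n(Cr) = 0.3394 / 3 = 0.1131 mol
m(Cr) = 0.1131 × 52.00 = 5.88 g

5.88 g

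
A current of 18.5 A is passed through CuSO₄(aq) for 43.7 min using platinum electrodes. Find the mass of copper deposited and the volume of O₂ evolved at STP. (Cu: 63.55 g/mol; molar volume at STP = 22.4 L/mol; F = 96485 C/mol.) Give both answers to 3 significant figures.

Q = 18.5 × 2622 = 48510 C; n(e⁻) = 48510 / 96485 = 0.5028 mol
Cathode: Cu²⁺ + 2e⁻ → Cu → n(Cu) = 0.5028/2 = 0.2514 mol → 16.0 g
Anode: 2H₂O → O₂ + 4H⁺ + 4e⁻ → n(O₂) = 0.5028/4 = 0.1257 mol → 2.82 L

16.0 g Cu; 2.82 L O₂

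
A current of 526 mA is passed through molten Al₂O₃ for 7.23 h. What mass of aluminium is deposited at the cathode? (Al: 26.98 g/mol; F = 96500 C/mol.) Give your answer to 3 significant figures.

Charge passed = 0.526 × 26028 = 13690 C
Moles of electrons = 13690 / 96500 = 0.1419 mol
Al³⁺ + 3e⁻ → Al, so n(Al) = 0.1419 / 3 = 0.04730 mol
m = 0.04730 × 26.98 = 1.28 g

1.28 g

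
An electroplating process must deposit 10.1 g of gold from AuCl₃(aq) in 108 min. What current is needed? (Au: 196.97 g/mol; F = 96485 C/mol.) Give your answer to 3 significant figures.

n(Au) = 10.1 / 196.97 = 0.05128 mol
Au³⁺ + 3e⁻ → Au, so n(e⁻) = 3 × 0.05128 = 0.1538 mol
Q = 0.1538 × 96485 = 14840 C
I = Q / t = 14840 / 6480 s = 2.29 A

2.29 A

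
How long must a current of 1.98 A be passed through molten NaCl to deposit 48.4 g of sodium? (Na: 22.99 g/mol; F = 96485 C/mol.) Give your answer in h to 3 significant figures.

28.5 h

n(Na) = 48.4 / 22.99 = 2.105 mol
Na⁺ + e⁻ → Na, so n(e⁻) = 2.105 mol
Q = 2.105 × 96485 = 2.031×10^5 C
t = Q / I = 2.031×10^5 / 1.98 = 1.026×10^5 s = 28.5 h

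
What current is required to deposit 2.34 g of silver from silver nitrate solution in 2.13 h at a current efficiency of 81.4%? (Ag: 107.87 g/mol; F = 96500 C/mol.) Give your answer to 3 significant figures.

0.335 A

n(Ag) = 2.34 / 107.87 = 0.02169 mol
Ag⁺ + e⁻ → Ag, so n(e⁻) = 0.02169 mol
Q = 0.02169 × 96500 / 0.814 = 2571 C
I = Q / t = 2571 / 7668 s = 0.335 A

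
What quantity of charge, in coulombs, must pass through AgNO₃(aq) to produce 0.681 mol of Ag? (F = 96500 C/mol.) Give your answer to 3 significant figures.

Ag⁺ + e⁻ → Ag, so n(e⁻) = 1 × 0.681 = 0.6810 mol
Q = 0.6810 × 96500 = 65720 C

65700 C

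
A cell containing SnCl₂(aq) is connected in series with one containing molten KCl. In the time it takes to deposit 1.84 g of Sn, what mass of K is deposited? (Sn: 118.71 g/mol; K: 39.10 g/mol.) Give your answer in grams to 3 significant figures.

n(Sn) = 1.84 / 118.71 = 0.01550 mol
Sn²⁺ + 2e⁻ → Sn, so n(e⁻) = 2 × 0.01550 = 0.03100 mol
In series, the same 0.03100 mol of electrons flows through the second cell.
K⁺ + e⁻ → K, so n(K) = 0.03100 mol
m(K) = 0.03100 × 39.10 = 1.21 g

1.21 g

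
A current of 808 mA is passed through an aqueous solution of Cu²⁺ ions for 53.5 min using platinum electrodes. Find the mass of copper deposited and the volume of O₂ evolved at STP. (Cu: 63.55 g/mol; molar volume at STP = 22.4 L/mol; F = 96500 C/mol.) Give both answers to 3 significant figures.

0.854 g Cu; 0.151 L O₂

Q = 0.808 × 3210 = 2594 C; n(e⁻) = 2594 / 96500 = 0.02688 mol
Cathode: Cu²⁺ + 2e⁻ → Cu → n(Cu) = 0.02688/2 = 0.01344 mol → 0.854 g
Anode: 2H₂O → O₂ + 4H⁺ + 4e⁻ → n(O₂) = 0.02688/4 = 0.006720 mol → 0.151 L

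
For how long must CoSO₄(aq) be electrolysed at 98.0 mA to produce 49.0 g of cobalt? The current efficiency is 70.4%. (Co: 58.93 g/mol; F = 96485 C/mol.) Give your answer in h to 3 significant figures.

n(Co) = 49.0 / 58.93 = 0.8315 mol
Co²⁺ + 2e⁻ → Co, so n(e⁻) = 2 × 0.8315 = 1.663 mol
Q = 1.663 × 96485 / 0.704 = 2.279×10^5 C
t = Q / I = 2.279×10^5 / 0.0980 = 2.326×10^6 s = 646 h

646 h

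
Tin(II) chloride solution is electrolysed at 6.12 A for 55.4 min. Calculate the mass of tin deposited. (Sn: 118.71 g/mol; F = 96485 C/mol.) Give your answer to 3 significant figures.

Charge passed = 6.12 × 3324 = 20340 C
n(e⁻) = Q/F = 20340/96485 = 0.2108 mol
Sn²⁺ + 2e⁻ → Sn, so n(Sn) = 0.2108 / 2 = 0.1054 mol
m = 0.1054 × 118.71 = 12.5 g

12.5 g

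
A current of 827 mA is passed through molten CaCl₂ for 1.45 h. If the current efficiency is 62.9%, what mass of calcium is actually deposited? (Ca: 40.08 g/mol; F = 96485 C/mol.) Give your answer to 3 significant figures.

0.564 g

Q = 0.827 × 5220 = 4317 C
n(e⁻) = 4317 / 96485 = 0.04474 mol
Ca²⁺ + 2e⁻ → Ca, so theoretical m(Ca) = 0.02237 × 40.08 = 0.8966 g
Actual mass = 62.9% × 0.8966 = 0.564 g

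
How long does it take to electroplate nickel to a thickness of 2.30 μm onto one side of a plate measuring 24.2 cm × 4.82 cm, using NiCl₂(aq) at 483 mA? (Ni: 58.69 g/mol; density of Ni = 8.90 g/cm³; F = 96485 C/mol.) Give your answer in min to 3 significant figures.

Plated area = 24.2 × 4.82 = 116.6 cm²
Volume = 116.6 × 2.30×10⁻⁴ cm = 0.02682 cm³
m(Ni) = 0.02682 × 8.90 = 0.2387 g
n(Ni) = 0.2387 / 58.69 = 0.004067 mol; n(e⁻) = 2 × 0.004067 = 0.008134 mol
Q = 0.008134 × 96485 = 784.8 C
t = 784.8 / 0.483 = 1625 s = 27.1 min

27.1 min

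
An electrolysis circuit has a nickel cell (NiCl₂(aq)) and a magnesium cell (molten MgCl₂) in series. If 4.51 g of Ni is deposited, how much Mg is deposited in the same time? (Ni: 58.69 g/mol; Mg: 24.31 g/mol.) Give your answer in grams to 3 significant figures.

1.87 g

n(Ni) = 4.51 / 58.69 = 0.07684 mol
Ni²⁺ + 2e⁻ → Ni, so n(e⁻) = 2 × 0.07684 = 0.1537 mol
The cells are in series, so the same charge (and hence the same n(e⁻) = 0.1537 mol) passes through both.
Mg²⁺ + 2e⁻ → Mg, so n(Mg) = 0.1537 / 2 = 0.07685 mol
m(Mg) = 0.07685 × 24.31 = 1.87 g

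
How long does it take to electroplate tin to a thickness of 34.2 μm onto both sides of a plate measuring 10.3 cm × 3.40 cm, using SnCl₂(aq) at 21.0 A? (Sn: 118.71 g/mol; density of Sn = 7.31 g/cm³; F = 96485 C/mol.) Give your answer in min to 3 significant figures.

2.26 min

Plated area = 2 × 10.3 × 3.40 = 70.04 cm²
Volume = 70.04 × 34.2×10⁻⁴ cm = 0.2395 cm³
m(Sn) = 0.2395 × 7.31 = 1.751 g
n(Sn) = 1.751 / 118.71 = 0.01475 mol; n(e⁻) = 2 × 0.01475 = 0.02950 mol
Q = 0.02950 × 96485 = 2846 C
t = 2846 / 21.0 = 135.5 s = 2.26 min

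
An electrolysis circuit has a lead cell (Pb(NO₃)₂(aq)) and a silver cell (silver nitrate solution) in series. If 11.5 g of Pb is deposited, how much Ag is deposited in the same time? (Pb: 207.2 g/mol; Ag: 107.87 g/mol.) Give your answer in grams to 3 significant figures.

12.0 g

n(Pb) = 11.5 / 207.2 = 0.05550 mol
Pb²⁺ + 2e⁻ → Pb, so n(e⁻) = 2 × 0.05550 = 0.1110 mol
The cells are in series, so the same charge (and hence the same n(e⁻) = 0.1110 mol) passes through both.
Ag⁺ + e⁻ → Ag, so n(Ag) = 0.1110 mol
m(Ag) = 0.1110 × 107.87 = 12.0 g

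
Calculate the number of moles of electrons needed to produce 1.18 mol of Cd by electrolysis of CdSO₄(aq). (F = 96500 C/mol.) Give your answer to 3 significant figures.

Cd²⁺ + 2e⁻ → Cd, so n(e⁻) = 2 × 1.18 = 2.360 mol

2.36 mol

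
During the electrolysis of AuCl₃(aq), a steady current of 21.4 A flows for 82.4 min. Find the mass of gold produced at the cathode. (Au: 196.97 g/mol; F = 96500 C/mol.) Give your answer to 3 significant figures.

Charge passed = 21.4 × 4944 = 1.058×10^5 C
Moles of electrons = 1.058×10^5 / 96500 = 1.096 mol
Au³⁺ + 3e⁻ → Au, so n(Au) = 1.096 / 3 = 0.3653 mol
m = 0.3653 × 196.97 = 72.0 g

72.0 g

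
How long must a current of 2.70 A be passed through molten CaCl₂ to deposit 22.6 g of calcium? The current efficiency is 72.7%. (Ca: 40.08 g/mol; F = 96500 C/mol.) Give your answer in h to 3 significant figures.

15.4 h

n(Ca) = 22.6 / 40.08 = 0.5639 mol
Ca²⁺ + 2e⁻ → Ca, so n(e⁻) = 2 × 0.5639 = 1.128 mol
Q = 1.128 × 96500 / 0.727 = 1.497×10^5 C
t = Q / I = 1.497×10^5 / 2.70 = 55440 s = 15.4 h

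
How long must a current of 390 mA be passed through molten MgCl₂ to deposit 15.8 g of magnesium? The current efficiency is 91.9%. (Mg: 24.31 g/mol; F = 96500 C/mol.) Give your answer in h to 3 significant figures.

n(Mg) = 15.8 / 24.31 = 0.6499 mol
Mg²⁺ + 2e⁻ → Mg, so n(e⁻) = 2 × 0.6499 = 1.300 mol
Q = 1.300 × 96500 / 0.919 = 1.365×10^5 C
t = Q / I = 1.365×10^5 / 0.390 = 3.500×10^5 s = 97.2 h

97.2 h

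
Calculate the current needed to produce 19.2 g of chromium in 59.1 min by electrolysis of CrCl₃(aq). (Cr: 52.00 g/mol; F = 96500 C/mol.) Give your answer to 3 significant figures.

n(Cr) = 19.2 / 52.00 = 0.3692 mol
Cr³⁺ + 3e⁻ → Cr, so n(e⁻) = 3 × 0.3692 = 1.108 mol
Q = 1.108 × 96500 = 1.069×10^5 C
I = Q / t = 1.069×10^5 / 3546 s = 30.1 A

30.1 A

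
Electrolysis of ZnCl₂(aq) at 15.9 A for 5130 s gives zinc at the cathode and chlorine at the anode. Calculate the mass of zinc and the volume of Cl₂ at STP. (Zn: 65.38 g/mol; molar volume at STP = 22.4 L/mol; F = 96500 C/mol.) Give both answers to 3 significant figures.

27.6 g Zn; 9.47 L Cl₂

Q = 15.9 × 5130 = 81570 C; n(e⁻) = 81570 / 96500 = 0.8453 mol
Cathode: Zn²⁺ + 2e⁻ → Zn → n(Zn) = 0.8453/2 = 0.4227 mol → 27.6 g
Anode: 2Cl⁻ → Cl₂ + 2e⁻ → n(Cl₂) = 0.8453/2 = 0.4227 mol → 9.47 L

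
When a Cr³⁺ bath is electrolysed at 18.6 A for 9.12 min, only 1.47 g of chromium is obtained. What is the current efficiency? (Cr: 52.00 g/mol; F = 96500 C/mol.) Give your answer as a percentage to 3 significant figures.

Q = 18.6 × 547.2 = 10180 C
n(e⁻) = 10180 / 96500 = 0.1055 mol
Cr³⁺ + 3e⁻ → Cr, so theoretical n(Cr) = 0.03517 mol → 1.829 g
Efficiency = 1.47 / 1.829 = 0.8037 = 80.4%

80.4%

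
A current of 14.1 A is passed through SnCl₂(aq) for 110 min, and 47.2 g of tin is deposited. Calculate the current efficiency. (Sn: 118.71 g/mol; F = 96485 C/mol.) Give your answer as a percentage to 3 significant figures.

Q = 14.1 × 6600 = 93060 C
n(e⁻) = 93060 / 96485 = 0.9645 mol
Sn²⁺ + 2e⁻ → Sn, so theoretical n(Sn) = 0.4823 mol → 57.25 g
Efficiency = 47.2 / 57.25 = 0.8245 = 82.4%

82.4%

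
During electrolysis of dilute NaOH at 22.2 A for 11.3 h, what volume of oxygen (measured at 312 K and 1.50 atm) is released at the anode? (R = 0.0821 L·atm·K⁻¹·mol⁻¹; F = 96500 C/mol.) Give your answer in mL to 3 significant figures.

40000 mL

Charge passed = 22.2 × 40680 = 9.031×10^5 C
n(e⁻) = Q/F = 9.031×10^5/96500 = 9.359 mol
2H₂O → O₂ + 4H⁺ + 4e⁻, so n(O₂) = 9.359 / 4 = 2.340 mol
V = nRT/P = 2.340 × 0.0821 × 312 / 1.50 = 39.96 L
= 40000 mL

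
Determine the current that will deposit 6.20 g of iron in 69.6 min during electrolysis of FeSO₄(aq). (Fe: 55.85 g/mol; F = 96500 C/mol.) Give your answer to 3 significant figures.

5.13 A

n(Fe) = 6.20 / 55.85 = 0.1110 mol
Fe²⁺ + 2e⁻ → Fe, so n(e⁻) = 2 × 0.1110 = 0.2220 mol
Q = 0.2220 × 96500 = 21420 C
I = Q / t = 21420 / 4176 s = 5.13 A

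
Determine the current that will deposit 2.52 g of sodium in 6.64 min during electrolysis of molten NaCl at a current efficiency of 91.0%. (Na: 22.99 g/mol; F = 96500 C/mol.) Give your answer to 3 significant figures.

29.2 A

n(Na) = 2.52 / 22.99 = 0.1096 mol
Na⁺ + e⁻ → Na, so n(e⁻) = 0.1096 mol
Q = 0.1096 × 96500 / 0.910 = 11620 C
I = Q / t = 11620 / 398.4 s = 29.2 A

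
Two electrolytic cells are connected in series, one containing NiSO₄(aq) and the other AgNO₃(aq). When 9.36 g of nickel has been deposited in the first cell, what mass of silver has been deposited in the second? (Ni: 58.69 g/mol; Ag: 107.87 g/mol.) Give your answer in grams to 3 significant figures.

34.4 g

n(Ni) = 9.36 / 58.69 = 0.1595 mol
Ni²⁺ + 2e⁻ → Ni, so n(e⁻) = 2 × 0.1595 = 0.3190 mol
Since the cells are in series, n(e⁻) in the Ag cell is also 0.3190 mol.
Ag⁺ + e⁻ → Ag, so n(Ag) = 0.3190 mol
m(Ag) = 0.3190 × 107.87 = 34.4 g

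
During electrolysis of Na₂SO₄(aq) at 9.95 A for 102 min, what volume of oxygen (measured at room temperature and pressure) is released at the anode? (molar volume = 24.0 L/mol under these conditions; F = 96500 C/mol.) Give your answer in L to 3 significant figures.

Charge passed = 9.95 × 6120 = 60890 C
n(e⁻) = Q/F = 60890/96500 = 0.6310 mol
2H₂O → O₂ + 4H⁺ + 4e⁻, so n(O₂) = 0.6310 / 4 = 0.1578 mol
V = 0.1578 × 24.0 = 3.787 L

3.79 L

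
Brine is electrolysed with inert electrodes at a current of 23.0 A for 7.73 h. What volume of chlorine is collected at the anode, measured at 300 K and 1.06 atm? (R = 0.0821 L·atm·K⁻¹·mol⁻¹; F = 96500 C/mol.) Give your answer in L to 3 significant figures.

77.1 L

Charge passed = 23.0 × 27828 = 6.400×10^5 C
Moles of electrons = 6.400×10^5 / 96500 = 6.632 mol
2Cl⁻ → Cl₂ + 2e⁻, so n(Cl₂) = 6.632 / 2 = 3.316 mol
V = nRT/P = 3.316 × 0.0821 × 300 / 1.06 = 77.05 L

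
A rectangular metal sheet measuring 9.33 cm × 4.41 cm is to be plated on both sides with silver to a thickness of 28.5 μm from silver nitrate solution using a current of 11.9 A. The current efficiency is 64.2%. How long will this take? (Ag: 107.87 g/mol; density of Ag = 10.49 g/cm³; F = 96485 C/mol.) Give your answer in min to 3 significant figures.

4.80 min

Plated area = 2 × 9.33 × 4.41 = 82.29 cm²
Volume = 82.29 × 28.5×10⁻⁴ cm = 0.2345 cm³
m(Ag) = 0.2345 × 10.49 = 2.460 g
n(Ag) = 2.460 / 107.87 = 0.02281 mol; n(e⁻) = 0.02281 mol
Q = 0.02281 × 96485 / 0.642 = 3428 C
t = 3428 / 11.9 = 288.1 s = 4.80 min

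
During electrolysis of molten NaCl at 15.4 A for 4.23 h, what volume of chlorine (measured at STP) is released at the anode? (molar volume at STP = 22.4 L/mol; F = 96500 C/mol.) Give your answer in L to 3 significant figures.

Q = 15.4 A × 15228 s = 2.345×10^5 C
Moles of electrons = 2.345×10^5 / 96500 = 2.430 mol
2Cl⁻ → Cl₂ + 2e⁻, so n(Cl₂) = 2.430 / 2 = 1.215 mol
V = 1.215 × 22.4 = 27.22 L

27.2 L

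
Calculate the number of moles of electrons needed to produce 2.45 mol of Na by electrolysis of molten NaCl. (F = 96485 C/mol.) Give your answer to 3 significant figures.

2.45 mol

Na⁺ + e⁻ → Na, so n(e⁻) = 1 × 2.45 = 2.450 mol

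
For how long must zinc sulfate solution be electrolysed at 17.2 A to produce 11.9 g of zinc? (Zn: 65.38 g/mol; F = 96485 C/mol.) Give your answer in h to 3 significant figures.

0.567 h

n(Zn) = 11.9 / 65.38 = 0.1820 mol
Zn²⁺ + 2e⁻ → Zn, so n(e⁻) = 2 × 0.1820 = 0.3640 mol
Q = 0.3640 × 96485 = 35120 C
t = Q / I = 35120 / 17.2 = 2042 s = 0.567 h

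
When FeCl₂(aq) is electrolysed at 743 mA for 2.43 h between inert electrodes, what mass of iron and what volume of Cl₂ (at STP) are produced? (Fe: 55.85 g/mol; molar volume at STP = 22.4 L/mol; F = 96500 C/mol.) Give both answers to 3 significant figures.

Q = 0.743 × 8748 = 6500 C; n(e⁻) = 6500 / 96500 = 0.06736 mol
Cathode: Fe²⁺ + 2e⁻ → Fe → n(Fe) = 0.06736/2 = 0.03368 mol → 1.88 g
Anode: 2Cl⁻ → Cl₂ + 2e⁻ → n(Cl₂) = 0.06736/2 = 0.03368 mol → 0.754 L

1.88 g Fe; 0.754 L Cl₂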